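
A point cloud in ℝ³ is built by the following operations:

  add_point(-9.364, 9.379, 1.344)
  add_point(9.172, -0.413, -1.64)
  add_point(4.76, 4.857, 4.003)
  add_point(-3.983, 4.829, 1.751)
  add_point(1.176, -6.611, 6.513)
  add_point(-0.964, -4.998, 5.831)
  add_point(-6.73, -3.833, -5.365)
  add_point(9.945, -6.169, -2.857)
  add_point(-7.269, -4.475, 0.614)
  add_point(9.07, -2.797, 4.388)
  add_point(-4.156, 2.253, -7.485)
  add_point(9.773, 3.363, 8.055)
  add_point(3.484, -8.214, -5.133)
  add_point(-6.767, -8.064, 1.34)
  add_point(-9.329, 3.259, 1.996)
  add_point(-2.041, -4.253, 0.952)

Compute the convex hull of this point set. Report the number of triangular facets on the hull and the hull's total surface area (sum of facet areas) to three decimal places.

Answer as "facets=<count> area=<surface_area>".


13 of the 16 inputs are extreme points: [0, 1, 2, 4, 5, 6, 7, 9, 10, 11, 12, 13, 14].

Area of each hull facet:
  f1: (p1, p11, p7) → 26.1281
  f2: (p4, p12, p7) → 42.1721
  f3: (p4, p13, p12) → 53.0134
  f4: (p2, p11, p0) → 23.1067
  f5: (p2, p1, p11) → 29.2041
  f6: (p6, p14, p0) → 26.0596
  f7: (p6, p13, p12) → 42.9509
  f8: (p6, p14, p13) → 40.6636
  f9: (p10, p12, p7) → 44.0323
  f10: (p10, p1, p7) → 42.9075
  f11: (p10, p6, p12) → 38.5695
  f12: (p10, p6, p0) → 42.9516
  f13: (p10, p2, p0) → 84.5662
  f14: (p10, p2, p1) → 62.6938
  f15: (p9, p11, p7) → 17.1035
  f16: (p9, p4, p7) → 35.9512
  f17: (p9, p4, p11) → 30.7034
  f18: (p5, p14, p13) → 44.8087
  f19: (p5, p4, p13) → 9.6513
  f20: (p5, p14, p0) → 27.1419
  f21: (p5, p11, p0) → 118.4728
  f22: (p5, p4, p11) → 18.2531
Σ area = 901.105

Check V−E+F: 13 − 33 + 22 = 2.

facets=22 area=901.105


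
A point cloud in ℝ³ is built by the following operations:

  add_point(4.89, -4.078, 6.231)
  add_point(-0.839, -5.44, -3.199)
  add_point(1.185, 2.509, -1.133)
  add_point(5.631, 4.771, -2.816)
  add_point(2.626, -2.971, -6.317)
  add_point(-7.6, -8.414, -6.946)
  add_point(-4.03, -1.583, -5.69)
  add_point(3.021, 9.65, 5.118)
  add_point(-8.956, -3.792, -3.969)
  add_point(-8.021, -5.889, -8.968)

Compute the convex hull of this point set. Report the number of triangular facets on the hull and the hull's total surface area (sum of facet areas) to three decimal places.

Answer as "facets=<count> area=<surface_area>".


Points on the hull: [0, 1, 3, 4, 5, 6, 7, 8, 9] (9 of 10).

Area of each hull facet:
  f1: (p7, p0, p8) → 117.7478
  f2: (p7, p0, p3) → 59.3791
  f3: (p4, p0, p3) → 53.6826
  f4: (p9, p4, p3) → 39.9723
  f5: (p9, p7, p8) → 45.8585
  f6: (p6, p7, p3) → 55.8256
  f7: (p6, p9, p3) → 13.6310
  f8: (p6, p9, p7) → 13.2726
  f9: (p5, p9, p4) → 18.4767
  f10: (p5, p0, p8) → 48.4257
  f11: (p5, p9, p8) → 8.6962
  f12: (p1, p4, p0) → 29.1582
  f13: (p1, p5, p0) → 24.3722
  f14: (p1, p5, p4) → 19.6489
Σ area = 548.147

Euler: V−E+F = 9−21+14 = 2.

facets=14 area=548.147


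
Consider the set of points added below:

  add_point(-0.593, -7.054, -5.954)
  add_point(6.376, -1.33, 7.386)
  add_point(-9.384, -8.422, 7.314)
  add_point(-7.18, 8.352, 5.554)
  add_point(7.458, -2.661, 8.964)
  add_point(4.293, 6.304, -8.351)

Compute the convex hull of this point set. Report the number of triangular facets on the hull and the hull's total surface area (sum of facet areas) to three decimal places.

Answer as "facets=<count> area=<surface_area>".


facets=6 area=797.810

Extreme-point indices: [0, 2, 3, 4, 5] — 5 of 6 on the boundary.

Facet areas (half cross-product norm):
  f1: (p3, p4, p2) → 137.2363
  f2: (p5, p3, p4) → 153.1438
  f3: (p0, p4, p2) → 126.0774
  f4: (p0, p5, p4) → 122.3994
  f5: (p0, p3, p2) → 131.8332
  f6: (p0, p5, p3) → 127.1203
Σ area = 797.810

Euler: V−E+F = 5−9+6 = 2.


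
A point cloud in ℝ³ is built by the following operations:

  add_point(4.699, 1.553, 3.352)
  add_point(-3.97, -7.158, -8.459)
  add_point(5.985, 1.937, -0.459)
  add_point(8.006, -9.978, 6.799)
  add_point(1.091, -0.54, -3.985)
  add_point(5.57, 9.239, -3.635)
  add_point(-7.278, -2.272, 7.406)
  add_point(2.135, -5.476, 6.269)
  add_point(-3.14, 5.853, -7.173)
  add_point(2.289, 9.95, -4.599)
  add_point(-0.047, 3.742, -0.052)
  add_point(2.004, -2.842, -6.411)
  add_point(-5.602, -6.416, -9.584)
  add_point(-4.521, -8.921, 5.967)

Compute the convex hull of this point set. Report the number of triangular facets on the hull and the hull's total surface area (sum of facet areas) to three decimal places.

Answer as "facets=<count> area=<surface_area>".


facets=16 area=853.418

Points on the hull: [0, 1, 3, 5, 6, 8, 9, 11, 12, 13] (10 of 14).

Triangle areas on the boundary:
  f1: (p13, p3, p6) → 41.6031
  f2: (p13, p12, p6) → 57.9305
  f3: (p0, p3, p6) → 81.9221
  f4: (p8, p9, p6) → 61.8569
  f5: (p8, p12, p6) → 103.0007
  f6: (p1, p13, p3) → 91.5524
  f7: (p1, p13, p12) → 12.9490
  f8: (p1, p11, p3) → 59.7214
  f9: (p1, p11, p12) → 6.7780
  f10: (p5, p0, p3) → 34.8679
  f11: (p5, p11, p3) → 103.3280
  f12: (p5, p9, p6) → 33.8135
  f13: (p5, p0, p6) → 59.8246
  f14: (p5, p8, p9) → 9.2613
  f15: (p5, p8, p12) → 52.6799
  f16: (p5, p11, p12) → 42.3287
Σ area = 853.418

Check V−E+F: 10 − 24 + 16 = 2.


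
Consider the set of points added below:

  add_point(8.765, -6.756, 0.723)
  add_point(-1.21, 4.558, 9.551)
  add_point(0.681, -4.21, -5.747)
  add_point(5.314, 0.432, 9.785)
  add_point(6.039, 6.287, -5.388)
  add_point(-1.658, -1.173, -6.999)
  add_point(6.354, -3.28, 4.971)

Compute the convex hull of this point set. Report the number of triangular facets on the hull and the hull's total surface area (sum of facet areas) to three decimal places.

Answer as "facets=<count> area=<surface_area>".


facets=10 area=483.275

Extreme-point indices: [0, 1, 2, 3, 4, 5, 6] — 7 of 7 on the boundary.

Triangle areas on the boundary:
  f1: (p3, p4, p0) → 85.1856
  f2: (p1, p4, p5) → 87.6847
  f3: (p1, p3, p4) → 61.8031
  f4: (p2, p4, p5) → 21.8155
  f5: (p2, p4, p0) → 62.1461
  f6: (p2, p1, p5) → 35.2579
  f7: (p6, p3, p0) → 4.5018
  f8: (p6, p1, p3) → 21.3807
  f9: (p6, p2, p0) → 31.9591
  f10: (p6, p2, p1) → 71.5409
Σ area = 483.275

Check V−E+F: 7 − 15 + 10 = 2.


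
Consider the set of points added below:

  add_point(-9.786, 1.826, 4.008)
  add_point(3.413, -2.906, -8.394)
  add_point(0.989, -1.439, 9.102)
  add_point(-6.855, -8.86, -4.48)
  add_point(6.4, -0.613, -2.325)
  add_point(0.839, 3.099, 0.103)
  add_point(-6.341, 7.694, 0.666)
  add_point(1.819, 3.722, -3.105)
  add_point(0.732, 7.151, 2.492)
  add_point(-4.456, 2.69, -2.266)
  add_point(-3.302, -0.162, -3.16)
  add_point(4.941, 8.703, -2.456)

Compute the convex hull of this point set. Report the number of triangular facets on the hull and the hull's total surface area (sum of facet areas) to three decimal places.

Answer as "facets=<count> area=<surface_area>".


Points on the hull: [0, 1, 2, 3, 4, 6, 8, 9, 11] (9 of 12).

Area of each hull facet:
  f1: (p2, p3, p0) → 85.4580
  f2: (p2, p3, p4) → 96.1296
  f3: (p11, p2, p4) → 59.7401
  f4: (p1, p3, p4) → 43.4315
  f5: (p1, p11, p4) → 32.6881
  f6: (p1, p9, p3) → 61.8912
  f7: (p8, p11, p2) → 28.3828
  f8: (p6, p2, p0) → 46.8386
  f9: (p6, p8, p2) → 38.6100
  f10: (p6, p8, p11) → 22.3481
  f11: (p6, p3, p0) → 51.5004
  f12: (p6, p9, p3) → 21.1284
  f13: (p6, p1, p11) → 76.9514
  f14: (p6, p1, p9) → 17.0810
Σ area = 682.179

Check V−E+F: 9 − 21 + 14 = 2.

facets=14 area=682.179


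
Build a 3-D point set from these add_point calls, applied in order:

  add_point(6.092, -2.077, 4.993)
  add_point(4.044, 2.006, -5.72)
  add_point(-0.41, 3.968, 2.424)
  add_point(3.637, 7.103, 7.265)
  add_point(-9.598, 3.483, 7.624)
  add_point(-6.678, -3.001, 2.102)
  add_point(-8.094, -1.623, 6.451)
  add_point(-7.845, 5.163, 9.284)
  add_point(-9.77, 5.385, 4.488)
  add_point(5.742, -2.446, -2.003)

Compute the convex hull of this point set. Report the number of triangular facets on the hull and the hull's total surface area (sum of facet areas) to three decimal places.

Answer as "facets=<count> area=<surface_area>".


facets=14 area=527.263

9 of the 10 inputs are extreme points: [0, 1, 3, 4, 5, 6, 7, 8, 9].

Triangle areas on the boundary:
  f1: (p1, p3, p8) → 94.2528
  f2: (p5, p1, p8) → 65.4276
  f3: (p7, p3, p8) → 29.9730
  f4: (p7, p3, p0) → 57.2488
  f5: (p9, p5, p0) → 44.3003
  f6: (p9, p5, p1) → 39.5245
  f7: (p9, p3, p0) → 33.0059
  f8: (p9, p1, p3) → 40.2904
  f9: (p6, p5, p0) → 31.2778
  f10: (p6, p7, p0) → 52.4584
  f11: (p6, p5, p8) → 17.7514
  f12: (p4, p7, p8) → 5.2746
  f13: (p4, p6, p8) → 9.4993
  f14: (p4, p6, p7) → 6.9782
Σ area = 527.263

Euler characteristic 9−21+14 = 2 ✓


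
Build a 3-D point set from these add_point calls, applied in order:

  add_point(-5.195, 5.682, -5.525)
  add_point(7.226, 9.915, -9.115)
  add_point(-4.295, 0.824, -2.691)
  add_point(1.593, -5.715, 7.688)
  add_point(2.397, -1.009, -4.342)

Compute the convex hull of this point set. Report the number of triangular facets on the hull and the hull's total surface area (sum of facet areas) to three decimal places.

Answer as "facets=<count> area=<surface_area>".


Extreme-point indices: [0, 1, 2, 3, 4] — 5 of 5 on the boundary.

Area of each hull facet:
  f1: (p3, p1, p0) → 127.2337
  f2: (p2, p3, p0) → 19.9189
  f3: (p4, p1, p0) → 62.0541
  f4: (p4, p2, p0) → 19.6547
  f5: (p4, p3, p1) → 61.2556
  f6: (p4, p2, p3) → 45.4013
Σ area = 335.518

Check V−E+F: 5 − 9 + 6 = 2.

facets=6 area=335.518


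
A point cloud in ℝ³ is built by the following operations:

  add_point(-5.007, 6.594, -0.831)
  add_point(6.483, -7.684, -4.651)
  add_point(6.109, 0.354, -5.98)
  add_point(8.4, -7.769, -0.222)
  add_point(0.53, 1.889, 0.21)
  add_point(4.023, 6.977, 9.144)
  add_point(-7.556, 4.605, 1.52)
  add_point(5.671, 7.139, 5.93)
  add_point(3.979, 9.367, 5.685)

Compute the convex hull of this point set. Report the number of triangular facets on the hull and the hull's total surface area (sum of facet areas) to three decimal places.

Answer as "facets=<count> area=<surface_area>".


facets=12 area=522.845

Hull vertices (8/9): indices [0, 1, 2, 3, 5, 6, 7, 8].

Facet areas (half cross-product norm):
  f1: (p5, p3, p6) → 123.5483
  f2: (p5, p8, p6) → 27.6014
  f3: (p1, p3, p6) → 47.4268
  f4: (p1, p2, p3) → 19.3430
  f5: (p0, p8, p6) → 21.9098
  f6: (p0, p2, p8) → 74.7279
  f7: (p0, p1, p6) → 37.0925
  f8: (p0, p1, p2) → 50.7910
  f9: (p7, p5, p3) → 27.4758
  f10: (p7, p5, p8) → 5.0102
  f11: (p7, p2, p3) → 69.7806
  f12: (p7, p2, p8) → 18.1376
Σ area = 522.845

Check V−E+F: 8 − 18 + 12 = 2.


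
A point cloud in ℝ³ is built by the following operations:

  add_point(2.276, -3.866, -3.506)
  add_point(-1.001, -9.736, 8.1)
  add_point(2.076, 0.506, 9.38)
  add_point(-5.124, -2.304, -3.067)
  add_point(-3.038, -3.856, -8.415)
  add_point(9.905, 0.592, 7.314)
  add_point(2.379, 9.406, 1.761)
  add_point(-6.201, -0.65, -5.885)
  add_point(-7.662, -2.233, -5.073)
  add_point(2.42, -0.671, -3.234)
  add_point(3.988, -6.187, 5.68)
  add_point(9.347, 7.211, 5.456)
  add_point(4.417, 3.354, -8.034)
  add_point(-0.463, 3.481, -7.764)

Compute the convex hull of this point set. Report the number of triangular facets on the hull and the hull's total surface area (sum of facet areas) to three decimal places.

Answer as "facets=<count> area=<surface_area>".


Points on the hull: [0, 1, 2, 4, 5, 6, 7, 8, 10, 11, 12, 13] (12 of 14).

Facet areas (half cross-product norm):
  f1: (p2, p6, p8) → 94.7262
  f2: (p2, p1, p8) → 86.9601
  f3: (p2, p1, p5) → 42.1541
  f4: (p13, p12, p6) → 27.7924
  f5: (p11, p12, p5) → 51.2749
  f6: (p11, p12, p6) → 47.6651
  f7: (p11, p2, p5) → 27.9259
  f8: (p11, p2, p6) → 42.2156
  f9: (p0, p12, p5) → 61.3762
  f10: (p7, p6, p8) → 13.6111
  f11: (p7, p13, p6) → 40.7525
  f12: (p10, p1, p5) → 17.0467
  f13: (p10, p0, p5) → 43.7739
  f14: (p10, p0, p1) → 29.7366
  f15: (p4, p0, p12) → 31.3125
  f16: (p4, p7, p8) → 5.8919
  f17: (p4, p1, p8) → 49.1075
  f18: (p4, p0, p1) → 44.2875
  f19: (p4, p13, p12) → 18.1940
  f20: (p4, p7, p13) → 18.2677
Σ area = 794.072

Euler characteristic 12−30+20 = 2 ✓

facets=20 area=794.072


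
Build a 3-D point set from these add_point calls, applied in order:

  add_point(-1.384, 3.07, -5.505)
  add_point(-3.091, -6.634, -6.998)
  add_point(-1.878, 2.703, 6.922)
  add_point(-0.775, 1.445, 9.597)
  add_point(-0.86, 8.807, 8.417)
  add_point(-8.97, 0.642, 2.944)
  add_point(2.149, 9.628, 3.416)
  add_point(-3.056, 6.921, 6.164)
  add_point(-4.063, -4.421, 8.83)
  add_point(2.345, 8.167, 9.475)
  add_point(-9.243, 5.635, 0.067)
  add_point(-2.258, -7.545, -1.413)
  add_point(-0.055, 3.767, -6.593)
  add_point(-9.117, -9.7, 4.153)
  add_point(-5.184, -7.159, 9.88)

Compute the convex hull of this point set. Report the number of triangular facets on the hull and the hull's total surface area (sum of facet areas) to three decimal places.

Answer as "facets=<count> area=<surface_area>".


11 of the 15 inputs are extreme points: [1, 3, 4, 5, 6, 9, 10, 11, 12, 13, 14].

Triangle areas on the boundary:
  f1: (p1, p13, p10) → 92.7389
  f2: (p12, p1, p10) → 62.2816
  f3: (p6, p12, p10) → 61.5351
  f4: (p6, p12, p9) → 25.7991
  f5: (p4, p14, p9) → 28.5033
  f6: (p4, p6, p10) → 35.4215
  f7: (p4, p6, p9) → 9.9410
  f8: (p5, p13, p10) → 11.9973
  f9: (p5, p14, p13) → 37.2052
  f10: (p5, p4, p10) → 34.9446
  f11: (p5, p4, p14) → 70.7071
  f12: (p3, p14, p9) → 1.4702
  f13: (p11, p1, p13) → 22.1213
  f14: (p11, p14, p13) → 33.6292
  f15: (p11, p3, p14) → 56.0848
  f16: (p11, p3, p9) → 42.3092
  f17: (p11, p12, p9) → 105.3974
  f18: (p11, p12, p1) → 30.9202
Σ area = 763.007

Euler: V−E+F = 11−27+18 = 2.

facets=18 area=763.007


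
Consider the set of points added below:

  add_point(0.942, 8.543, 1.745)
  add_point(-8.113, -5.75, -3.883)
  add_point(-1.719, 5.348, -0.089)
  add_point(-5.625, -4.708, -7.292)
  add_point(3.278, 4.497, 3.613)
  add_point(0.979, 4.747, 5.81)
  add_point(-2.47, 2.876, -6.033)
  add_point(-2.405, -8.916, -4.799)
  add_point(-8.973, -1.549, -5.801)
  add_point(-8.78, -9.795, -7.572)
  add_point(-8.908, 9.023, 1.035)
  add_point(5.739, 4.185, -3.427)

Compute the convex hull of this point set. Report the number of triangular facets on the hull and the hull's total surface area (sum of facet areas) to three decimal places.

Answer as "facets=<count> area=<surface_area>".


facets=18 area=586.304

Hull vertices (11/12): indices [0, 1, 3, 4, 5, 6, 7, 8, 9, 10, 11].

Per-facet area ½‖(b−a)×(c−a)‖:
  f1: (p6, p10, p8) → 43.9716
  f2: (p6, p10, p11) → 47.7191
  f3: (p0, p10, p11) → 34.0416
  f4: (p0, p5, p10) → 27.3788
  f5: (p4, p7, p11) → 57.7134
  f6: (p4, p7, p5) → 26.4679
  f7: (p4, p0, p11) → 18.5258
  f8: (p4, p0, p5) → 7.9435
  f9: (p1, p5, p10) → 88.7204
  f10: (p1, p7, p5) → 55.5972
  f11: (p3, p7, p11) → 43.5170
  f12: (p3, p6, p11) → 30.4607
  f13: (p3, p6, p8) → 18.5975
  f14: (p9, p1, p7) → 17.0891
  f15: (p9, p3, p7) → 16.7339
  f16: (p9, p3, p8) → 14.1916
  f17: (p9, p10, p8) → 18.8810
  f18: (p9, p1, p10) → 18.7541
Σ area = 586.304

Check V−E+F: 11 − 27 + 18 = 2.


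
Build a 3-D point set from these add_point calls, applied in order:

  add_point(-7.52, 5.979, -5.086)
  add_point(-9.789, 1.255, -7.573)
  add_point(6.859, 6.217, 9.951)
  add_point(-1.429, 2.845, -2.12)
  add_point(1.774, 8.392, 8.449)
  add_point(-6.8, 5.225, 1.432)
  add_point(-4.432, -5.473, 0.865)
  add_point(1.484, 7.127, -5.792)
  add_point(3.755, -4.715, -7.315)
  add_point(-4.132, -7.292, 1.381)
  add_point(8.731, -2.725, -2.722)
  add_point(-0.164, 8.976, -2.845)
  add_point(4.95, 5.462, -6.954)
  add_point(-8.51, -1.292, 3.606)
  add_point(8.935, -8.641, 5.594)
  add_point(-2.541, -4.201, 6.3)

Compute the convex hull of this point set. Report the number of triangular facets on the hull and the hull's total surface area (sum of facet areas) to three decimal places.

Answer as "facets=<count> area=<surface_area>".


facets=24 area=1034.871

Extreme-point indices: [0, 1, 2, 4, 5, 7, 8, 9, 10, 11, 12, 13, 14, 15] — 14 of 16 on the boundary.

Facet areas (half cross-product norm):
  f1: (p15, p2, p14) → 84.3349
  f2: (p4, p11, p2) → 29.7278
  f3: (p4, p15, p2) → 38.6225
  f4: (p4, p15, p13) → 48.2453
  f5: (p12, p8, p1) → 72.5613
  f6: (p12, p11, p2) → 55.1666
  f7: (p9, p15, p13) → 20.4560
  f8: (p9, p13, p1) → 44.6802
  f9: (p9, p8, p1) → 76.9804
  f10: (p9, p8, p14) → 76.7005
  f11: (p9, p15, p14) → 37.1164
  f12: (p0, p4, p11) → 43.4091
  f13: (p10, p2, p14) → 75.3593
  f14: (p10, p12, p2) → 76.6635
  f15: (p10, p8, p14) → 33.3086
  f16: (p10, p12, p8) → 33.3960
  f17: (p7, p12, p11) → 4.7412
  f18: (p7, p0, p11) → 15.8857
  f19: (p7, p12, p1) → 21.8908
  f20: (p7, p0, p1) → 23.4973
  f21: (p5, p4, p13) → 39.5392
  f22: (p5, p0, p4) → 28.8661
  f23: (p5, p13, p1) → 35.9583
  f24: (p5, p0, p1) → 17.7636
Σ area = 1034.871

Euler characteristic 14−36+24 = 2 ✓


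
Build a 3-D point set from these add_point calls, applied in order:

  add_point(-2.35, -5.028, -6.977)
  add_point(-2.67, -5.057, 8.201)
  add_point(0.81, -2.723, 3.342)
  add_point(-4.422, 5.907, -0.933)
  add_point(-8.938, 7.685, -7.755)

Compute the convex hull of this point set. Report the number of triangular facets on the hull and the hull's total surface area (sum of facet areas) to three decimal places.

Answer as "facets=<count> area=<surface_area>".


Extreme-point indices: [0, 1, 2, 3, 4] — 5 of 5 on the boundary.

Facet areas (half cross-product norm):
  f1: (p0, p1, p4) → 108.7320
  f2: (p0, p1, p2) → 31.1186
  f3: (p3, p1, p4) → 40.1246
  f4: (p3, p1, p2) → 33.2781
  f5: (p3, p0, p4) → 52.6510
  f6: (p3, p0, p2) → 56.9388
Σ area = 322.843

Check V−E+F: 5 − 9 + 6 = 2.

facets=6 area=322.843


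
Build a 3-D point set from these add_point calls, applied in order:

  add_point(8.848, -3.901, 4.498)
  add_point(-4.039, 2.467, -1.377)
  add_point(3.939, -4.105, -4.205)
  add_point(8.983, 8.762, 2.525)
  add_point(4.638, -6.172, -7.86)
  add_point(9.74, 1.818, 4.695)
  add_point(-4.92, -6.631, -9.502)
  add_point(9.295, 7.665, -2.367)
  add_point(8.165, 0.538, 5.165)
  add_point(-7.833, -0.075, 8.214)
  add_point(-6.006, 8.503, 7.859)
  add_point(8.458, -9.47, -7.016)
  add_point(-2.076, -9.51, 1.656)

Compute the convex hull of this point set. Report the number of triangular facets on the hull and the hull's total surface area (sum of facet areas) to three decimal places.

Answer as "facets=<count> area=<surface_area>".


facets=20 area=1043.103

Points on the hull: [0, 1, 3, 4, 5, 6, 7, 8, 9, 10, 11, 12] (12 of 13).

Facet areas (half cross-product norm):
  f1: (p6, p12, p9) → 74.8170
  f2: (p11, p6, p12) → 73.7380
  f3: (p0, p12, p9) → 80.8789
  f4: (p0, p11, p5) → 32.8030
  f5: (p0, p11, p12) → 73.0743
  f6: (p7, p11, p5) → 74.3838
  f7: (p8, p0, p9) → 36.6434
  f8: (p8, p0, p5) → 4.2144
  f9: (p3, p7, p5) → 18.3189
  f10: (p10, p6, p9) → 80.8629
  f11: (p10, p3, p7) → 36.9430
  f12: (p10, p3, p5) → 58.1845
  f13: (p10, p8, p9) → 69.2800
  f14: (p10, p8, p5) → 15.8039
  f15: (p4, p11, p6) → 16.9127
  f16: (p4, p7, p6) → 69.5527
  f17: (p4, p7, p11) → 38.1836
  f18: (p1, p7, p6) → 83.9335
  f19: (p1, p10, p6) → 24.2108
  f20: (p1, p10, p7) → 80.3634
Σ area = 1043.103

Euler: V−E+F = 12−30+20 = 2.


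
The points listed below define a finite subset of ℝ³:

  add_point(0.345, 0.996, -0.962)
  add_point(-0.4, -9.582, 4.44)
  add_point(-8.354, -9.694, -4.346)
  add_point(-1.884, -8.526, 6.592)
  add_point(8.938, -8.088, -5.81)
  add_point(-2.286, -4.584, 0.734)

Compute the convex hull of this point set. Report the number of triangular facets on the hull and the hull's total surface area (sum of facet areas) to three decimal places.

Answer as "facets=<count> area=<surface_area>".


facets=6 area=356.263

Extreme-point indices: [0, 1, 2, 3, 4] — 5 of 6 on the boundary.

Area of each hull facet:
  f1: (p0, p4, p2) → 93.1687
  f2: (p3, p0, p2) → 73.5035
  f3: (p3, p0, p4) → 81.4264
  f4: (p1, p4, p2) → 82.2755
  f5: (p1, p3, p2) → 16.3125
  f6: (p1, p3, p4) → 9.5764
Σ area = 356.263

Check V−E+F: 5 − 9 + 6 = 2.


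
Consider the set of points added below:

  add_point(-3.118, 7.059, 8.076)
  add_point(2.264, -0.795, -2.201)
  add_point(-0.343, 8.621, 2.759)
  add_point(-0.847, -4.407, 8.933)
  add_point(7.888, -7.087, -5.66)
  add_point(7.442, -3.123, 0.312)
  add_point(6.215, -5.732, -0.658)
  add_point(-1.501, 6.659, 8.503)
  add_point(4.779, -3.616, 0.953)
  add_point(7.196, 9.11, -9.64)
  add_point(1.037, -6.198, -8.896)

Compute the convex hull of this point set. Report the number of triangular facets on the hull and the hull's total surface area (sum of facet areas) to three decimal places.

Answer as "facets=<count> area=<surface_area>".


facets=14 area=716.911

9 of the 11 inputs are extreme points: [0, 2, 3, 4, 5, 6, 7, 9, 10].

Per-facet area ½‖(b−a)×(c−a)‖:
  f1: (p10, p9, p4) → 61.6287
  f2: (p10, p3, p0) → 105.4759
  f3: (p10, p3, p4) → 65.2439
  f4: (p5, p9, p4) → 56.3746
  f5: (p2, p10, p0) → 54.5592
  f6: (p2, p10, p9) → 115.6792
  f7: (p7, p3, p0) → 9.1076
  f8: (p7, p5, p3) → 66.4252
  f9: (p7, p2, p0) → 5.2690
  f10: (p7, p5, p9) → 121.2001
  f11: (p7, p2, p9) → 19.3859
  f12: (p6, p3, p4) → 10.7966
  f13: (p6, p5, p4) → 7.6531
  f14: (p6, p5, p3) → 18.1117
Σ area = 716.911

Euler characteristic 9−21+14 = 2 ✓


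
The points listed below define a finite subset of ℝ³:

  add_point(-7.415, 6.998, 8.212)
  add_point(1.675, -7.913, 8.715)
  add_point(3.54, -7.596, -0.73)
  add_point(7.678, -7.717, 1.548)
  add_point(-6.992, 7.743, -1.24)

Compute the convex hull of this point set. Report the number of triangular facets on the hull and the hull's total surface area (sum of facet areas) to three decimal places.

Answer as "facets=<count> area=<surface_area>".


facets=6 area=410.006

Hull vertices (5/5): indices [0, 1, 2, 3, 4].

Facet areas (half cross-product norm):
  f1: (p1, p3, p0) → 78.0715
  f2: (p4, p3, p0) → 100.7610
  f3: (p4, p1, p0) → 82.6861
  f4: (p2, p1, p3) → 21.6806
  f5: (p2, p4, p3) → 37.2964
  f6: (p2, p4, p1) → 89.5103
Σ area = 410.006

Check V−E+F: 5 − 9 + 6 = 2.


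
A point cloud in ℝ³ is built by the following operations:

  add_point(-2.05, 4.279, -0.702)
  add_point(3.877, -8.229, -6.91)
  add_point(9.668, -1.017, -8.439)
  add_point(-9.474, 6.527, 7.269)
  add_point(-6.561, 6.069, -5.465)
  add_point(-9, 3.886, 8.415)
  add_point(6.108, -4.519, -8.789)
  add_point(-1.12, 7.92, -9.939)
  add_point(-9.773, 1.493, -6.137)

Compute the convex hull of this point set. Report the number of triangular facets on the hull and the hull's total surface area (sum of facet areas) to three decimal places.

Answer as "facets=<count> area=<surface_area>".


facets=12 area=671.018

Points on the hull: [1, 2, 3, 4, 5, 6, 7, 8] (8 of 9).

Facet areas (half cross-product norm):
  f1: (p5, p1, p8) → 123.2913
  f2: (p5, p1, p2) → 109.5446
  f3: (p7, p4, p8) → 16.9985
  f4: (p6, p1, p2) → 6.0617
  f5: (p6, p7, p2) → 35.0578
  f6: (p6, p1, p8) → 39.5312
  f7: (p6, p7, p8) → 81.7569
  f8: (p3, p7, p4) → 31.1565
  f9: (p3, p5, p8) → 20.8659
  f10: (p3, p4, p8) → 36.7957
  f11: (p3, p5, p2) → 37.3608
  f12: (p3, p7, p2) → 132.5971
Σ area = 671.018

Euler characteristic 8−18+12 = 2 ✓


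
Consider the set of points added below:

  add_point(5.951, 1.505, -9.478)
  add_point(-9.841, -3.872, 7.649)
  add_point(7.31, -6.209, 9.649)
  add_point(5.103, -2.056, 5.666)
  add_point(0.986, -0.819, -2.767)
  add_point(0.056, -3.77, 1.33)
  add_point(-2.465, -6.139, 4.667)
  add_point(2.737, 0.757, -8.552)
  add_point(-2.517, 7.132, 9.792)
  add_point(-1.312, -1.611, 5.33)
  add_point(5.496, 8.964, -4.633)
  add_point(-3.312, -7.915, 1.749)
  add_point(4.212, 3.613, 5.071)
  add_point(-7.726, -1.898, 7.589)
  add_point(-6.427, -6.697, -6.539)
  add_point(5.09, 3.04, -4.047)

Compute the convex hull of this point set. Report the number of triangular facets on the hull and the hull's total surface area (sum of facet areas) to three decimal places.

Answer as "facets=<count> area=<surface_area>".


9 of the 16 inputs are extreme points: [0, 1, 2, 7, 8, 10, 11, 12, 14].

Triangle areas on the boundary:
  f1: (p8, p2, p1) → 104.3924
  f2: (p14, p8, p1) → 97.8355
  f3: (p14, p8, p10) → 156.8720
  f4: (p12, p10, p2) → 42.3044
  f5: (p12, p8, p2) → 47.4702
  f6: (p12, p8, p10) → 46.5856
  f7: (p11, p2, p1) → 64.1410
  f8: (p11, p14, p1) → 41.6309
  f9: (p11, p14, p2) → 35.0738
  f10: (p0, p10, p2) → 90.4060
  f11: (p0, p14, p2) → 147.7680
  f12: (p7, p14, p10) → 41.2218
  f13: (p7, p0, p10) → 15.2610
  f14: (p7, p0, p14) → 9.0234
Σ area = 939.986

Euler characteristic 9−21+14 = 2 ✓

facets=14 area=939.986


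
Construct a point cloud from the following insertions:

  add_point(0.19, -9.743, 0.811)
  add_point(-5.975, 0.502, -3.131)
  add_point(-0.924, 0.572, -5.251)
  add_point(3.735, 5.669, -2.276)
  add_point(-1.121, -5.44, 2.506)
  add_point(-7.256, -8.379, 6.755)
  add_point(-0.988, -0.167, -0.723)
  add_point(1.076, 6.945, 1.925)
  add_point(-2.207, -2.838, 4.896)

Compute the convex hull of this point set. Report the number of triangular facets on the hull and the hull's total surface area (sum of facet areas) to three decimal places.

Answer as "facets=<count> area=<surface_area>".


7 of the 9 inputs are extreme points: [0, 1, 2, 3, 5, 7, 8].

Facet areas (half cross-product norm):
  f1: (p2, p0, p3) → 42.7250
  f2: (p1, p2, p3) → 18.6254
  f3: (p1, p0, p5) → 57.7814
  f4: (p1, p2, p0) → 32.6734
  f5: (p8, p0, p5) → 30.9742
  f6: (p7, p0, p3) → 41.3307
  f7: (p7, p8, p0) → 38.1580
  f8: (p7, p1, p3) → 27.2137
  f9: (p7, p1, p5) → 71.6817
  f10: (p7, p8, p5) → 16.2464
Σ area = 377.410

Euler characteristic 7−15+10 = 2 ✓

facets=10 area=377.410


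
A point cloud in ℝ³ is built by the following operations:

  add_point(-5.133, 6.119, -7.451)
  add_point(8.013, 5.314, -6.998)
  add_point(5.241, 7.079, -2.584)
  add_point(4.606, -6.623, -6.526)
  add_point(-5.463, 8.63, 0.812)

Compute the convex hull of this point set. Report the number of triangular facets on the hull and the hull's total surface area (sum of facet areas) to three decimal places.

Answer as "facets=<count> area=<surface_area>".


facets=6 area=338.714

Points on the hull: [0, 1, 2, 3, 4] (5 of 5).

Per-facet area ½‖(b−a)×(c−a)‖:
  f1: (p0, p3, p4) → 68.0351
  f2: (p0, p3, p1) → 79.9667
  f3: (p2, p3, p4) → 79.6893
  f4: (p2, p3, p1) → 33.8462
  f5: (p2, p0, p4) → 45.6603
  f6: (p2, p0, p1) → 31.5163
Σ area = 338.714

Euler: V−E+F = 5−9+6 = 2.


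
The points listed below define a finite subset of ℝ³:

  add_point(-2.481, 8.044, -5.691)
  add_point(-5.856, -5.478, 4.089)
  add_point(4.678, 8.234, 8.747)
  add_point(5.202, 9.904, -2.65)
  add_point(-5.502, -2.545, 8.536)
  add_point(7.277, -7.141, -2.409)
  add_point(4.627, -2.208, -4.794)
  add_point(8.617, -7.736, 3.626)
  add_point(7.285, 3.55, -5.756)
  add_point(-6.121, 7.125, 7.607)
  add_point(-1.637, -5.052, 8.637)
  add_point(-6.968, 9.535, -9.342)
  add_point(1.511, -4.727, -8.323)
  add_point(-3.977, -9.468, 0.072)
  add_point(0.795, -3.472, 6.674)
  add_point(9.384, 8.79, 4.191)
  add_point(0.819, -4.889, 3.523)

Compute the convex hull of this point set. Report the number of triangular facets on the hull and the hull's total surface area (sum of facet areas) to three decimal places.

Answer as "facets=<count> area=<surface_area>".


Extreme-point indices: [1, 2, 3, 4, 5, 7, 8, 9, 10, 11, 12, 13, 15] — 13 of 17 on the boundary.

Facet areas (half cross-product norm):
  f1: (p12, p13, p11) → 91.0092
  f2: (p9, p2, p11) → 92.6546
  f3: (p8, p12, p11) → 79.9164
  f4: (p7, p8, p15) → 82.2187
  f5: (p7, p2, p15) → 54.1675
  f6: (p3, p8, p11) → 51.2054
  f7: (p3, p8, p15) → 29.7168
  f8: (p3, p2, p11) → 72.2235
  f9: (p3, p2, p15) → 25.9091
  f10: (p5, p8, p12) → 42.4790
  f11: (p5, p7, p8) → 32.1549
  f12: (p5, p12, p13) → 45.4041
  f13: (p5, p7, p13) → 36.5025
  f14: (p10, p7, p2) → 85.0479
  f15: (p10, p7, p13) → 56.0577
  f16: (p4, p9, p2) → 53.1060
  f17: (p4, p10, p2) → 33.6010
  f18: (p1, p10, p13) → 17.5428
  f19: (p1, p4, p10) → 11.9853
  f20: (p1, p13, p11) → 60.0416
  f21: (p1, p9, p11) → 111.2194
  f22: (p1, p4, p9) → 23.0451
Σ area = 1187.208

Check V−E+F: 13 − 33 + 22 = 2.

facets=22 area=1187.208


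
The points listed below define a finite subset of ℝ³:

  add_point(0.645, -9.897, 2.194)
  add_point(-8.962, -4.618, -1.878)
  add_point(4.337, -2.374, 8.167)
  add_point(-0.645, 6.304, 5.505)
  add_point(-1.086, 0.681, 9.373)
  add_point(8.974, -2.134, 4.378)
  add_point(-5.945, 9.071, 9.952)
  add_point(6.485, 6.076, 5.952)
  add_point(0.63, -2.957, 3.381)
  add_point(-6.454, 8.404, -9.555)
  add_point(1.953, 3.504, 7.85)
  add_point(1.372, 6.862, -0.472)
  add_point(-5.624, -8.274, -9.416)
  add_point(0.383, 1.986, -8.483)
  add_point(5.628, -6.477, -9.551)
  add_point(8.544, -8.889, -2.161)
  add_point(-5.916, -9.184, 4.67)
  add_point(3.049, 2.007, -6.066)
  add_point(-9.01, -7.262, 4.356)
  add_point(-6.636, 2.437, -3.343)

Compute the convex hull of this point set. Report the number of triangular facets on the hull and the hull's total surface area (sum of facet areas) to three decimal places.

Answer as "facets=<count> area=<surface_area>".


facets=28 area=1278.305

Points on the hull: [0, 1, 2, 4, 5, 6, 7, 9, 11, 12, 13, 14, 15, 16, 17, 18] (16 of 20).

Per-facet area ½‖(b−a)×(c−a)‖:
  f1: (p7, p9, p6) → 125.4882
  f2: (p7, p2, p5) → 24.9551
  f3: (p7, p2, p6) → 60.0385
  f4: (p7, p14, p5) → 60.4588
  f5: (p15, p14, p5) → 35.3476
  f6: (p15, p2, p5) → 26.1410
  f7: (p12, p14, p9) → 94.5852
  f8: (p12, p15, p14) → 45.2664
  f9: (p4, p6, p18) → 57.6325
  f10: (p4, p2, p6) → 15.9438
  f11: (p17, p7, p14) → 52.7338
  f12: (p0, p15, p2) → 46.3915
  f13: (p0, p12, p15) → 60.3136
  f14: (p1, p12, p18) → 24.1054
  f15: (p1, p12, p9) → 68.4635
  f16: (p1, p6, p18) → 59.2204
  f17: (p1, p9, p6) → 132.2588
  f18: (p13, p14, p9) → 15.8611
  f19: (p13, p17, p9) → 13.4705
  f20: (p13, p17, p14) → 17.1212
  f21: (p11, p7, p9) → 2.5173
  f22: (p11, p17, p9) → 43.3472
  f23: (p11, p17, p7) → 29.0225
  f24: (p16, p0, p2) → 36.2122
  f25: (p16, p4, p18) → 21.8041
  f26: (p16, p4, p2) → 37.5705
  f27: (p16, p12, p18) → 25.6728
  f28: (p16, p0, p12) → 46.3611
Σ area = 1278.305

Euler characteristic 16−42+28 = 2 ✓


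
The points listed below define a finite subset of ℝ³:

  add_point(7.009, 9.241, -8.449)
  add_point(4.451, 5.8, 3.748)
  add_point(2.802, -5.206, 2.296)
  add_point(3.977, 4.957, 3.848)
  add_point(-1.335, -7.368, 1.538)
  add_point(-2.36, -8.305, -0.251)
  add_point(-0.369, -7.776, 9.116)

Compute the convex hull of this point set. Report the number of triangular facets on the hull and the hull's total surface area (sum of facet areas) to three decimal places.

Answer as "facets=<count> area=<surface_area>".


facets=8 area=373.759

Extreme-point indices: [0, 1, 2, 3, 5, 6] — 6 of 7 on the boundary.

Per-facet area ½‖(b−a)×(c−a)‖:
  f1: (p2, p0, p5) → 57.1843
  f2: (p2, p6, p5) → 25.7456
  f3: (p2, p1, p0) → 71.5190
  f4: (p2, p1, p6) → 43.0107
  f5: (p3, p0, p5) → 101.2008
  f6: (p3, p1, p0) → 5.6915
  f7: (p3, p6, p5) → 67.1760
  f8: (p3, p1, p6) → 2.2312
Σ area = 373.759

Euler: V−E+F = 6−12+8 = 2.


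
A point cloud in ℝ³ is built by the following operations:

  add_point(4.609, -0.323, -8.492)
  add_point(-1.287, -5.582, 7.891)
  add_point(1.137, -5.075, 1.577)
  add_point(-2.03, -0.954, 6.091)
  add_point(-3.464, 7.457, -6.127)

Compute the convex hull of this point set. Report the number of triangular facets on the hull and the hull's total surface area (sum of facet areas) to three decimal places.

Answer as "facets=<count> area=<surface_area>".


facets=6 area=268.548

Hull vertices (5/5): indices [0, 1, 2, 3, 4].

Per-facet area ½‖(b−a)×(c−a)‖:
  f1: (p2, p0, p4) → 66.4035
  f2: (p2, p1, p4) → 47.4496
  f3: (p2, p1, p0) → 13.4292
  f4: (p3, p0, p4) → 81.9187
  f5: (p3, p1, p4) → 20.9567
  f6: (p3, p1, p0) → 38.3899
Σ area = 268.548

Euler characteristic 5−9+6 = 2 ✓


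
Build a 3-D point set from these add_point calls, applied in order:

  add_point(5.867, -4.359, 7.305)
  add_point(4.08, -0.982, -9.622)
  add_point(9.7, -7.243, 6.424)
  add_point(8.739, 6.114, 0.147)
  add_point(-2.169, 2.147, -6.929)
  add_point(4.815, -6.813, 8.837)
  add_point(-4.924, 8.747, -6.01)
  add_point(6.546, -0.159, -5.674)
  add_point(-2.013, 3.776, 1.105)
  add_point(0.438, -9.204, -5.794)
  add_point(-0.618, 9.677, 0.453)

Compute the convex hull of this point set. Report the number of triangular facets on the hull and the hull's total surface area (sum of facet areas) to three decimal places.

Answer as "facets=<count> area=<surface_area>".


facets=18 area=742.909

Extreme-point indices: [0, 1, 2, 3, 4, 5, 6, 7, 8, 9, 10] — 11 of 11 on the boundary.

Facet areas (half cross-product norm):
  f1: (p1, p9, p2) → 75.5164
  f2: (p3, p1, p6) → 83.2580
  f3: (p5, p9, p2) → 41.5746
  f4: (p4, p9, p6) → 11.7214
  f5: (p4, p1, p6) → 17.9515
  f6: (p4, p1, p9) → 36.4144
  f7: (p7, p1, p2) → 23.1461
  f8: (p7, p3, p2) → 61.3045
  f9: (p7, p3, p1) → 12.4315
  f10: (p10, p3, p6) → 35.0486
  f11: (p0, p3, p2) → 31.0549
  f12: (p0, p5, p2) → 7.4584
  f13: (p0, p10, p3) → 65.0129
  f14: (p0, p10, p5) → 17.7281
  f15: (p8, p10, p6) → 23.5708
  f16: (p8, p10, p5) → 34.5096
  f17: (p8, p9, p6) → 67.2735
  f18: (p8, p5, p9) → 97.9341
Σ area = 742.909

Euler characteristic 11−27+18 = 2 ✓


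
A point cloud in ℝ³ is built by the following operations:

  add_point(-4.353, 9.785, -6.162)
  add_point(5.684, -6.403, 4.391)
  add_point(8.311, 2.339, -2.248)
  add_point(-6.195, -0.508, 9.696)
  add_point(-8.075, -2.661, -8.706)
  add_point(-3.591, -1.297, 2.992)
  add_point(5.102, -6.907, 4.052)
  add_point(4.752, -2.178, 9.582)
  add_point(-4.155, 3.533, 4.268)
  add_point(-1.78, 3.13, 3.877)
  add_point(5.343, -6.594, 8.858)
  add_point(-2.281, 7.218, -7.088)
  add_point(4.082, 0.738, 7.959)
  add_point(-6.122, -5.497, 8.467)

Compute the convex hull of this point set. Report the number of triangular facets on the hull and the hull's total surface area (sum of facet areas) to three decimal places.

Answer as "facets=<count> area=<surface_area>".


facets=20 area=824.990

Points on the hull: [0, 1, 2, 3, 4, 6, 7, 8, 10, 11, 12, 13] (12 of 14).

Facet areas (half cross-product norm):
  f1: (p3, p0, p4) → 116.4818
  f2: (p11, p2, p4) → 72.2612
  f3: (p11, p0, p4) → 18.3714
  f4: (p11, p0, p2) → 15.5906
  f5: (p6, p2, p4) → 102.5107
  f6: (p13, p3, p4) → 44.8723
  f7: (p13, p10, p3) → 29.4652
  f8: (p13, p6, p4) → 103.3752
  f9: (p13, p6, p10) → 27.7023
  f10: (p8, p3, p0) → 13.7000
  f11: (p12, p8, p3) → 32.5926
  f12: (p12, p8, p0) → 49.7194
  f13: (p12, p0, p2) → 84.8589
  f14: (p1, p10, p2) → 19.5151
  f15: (p1, p6, p2) → 4.3756
  f16: (p1, p6, p10) → 1.7848
  f17: (p7, p10, p3) → 24.0039
  f18: (p7, p12, p3) → 17.8637
  f19: (p7, p10, p2) → 29.3218
  f20: (p7, p12, p2) → 16.6236
Σ area = 824.990

Check V−E+F: 12 − 30 + 20 = 2.


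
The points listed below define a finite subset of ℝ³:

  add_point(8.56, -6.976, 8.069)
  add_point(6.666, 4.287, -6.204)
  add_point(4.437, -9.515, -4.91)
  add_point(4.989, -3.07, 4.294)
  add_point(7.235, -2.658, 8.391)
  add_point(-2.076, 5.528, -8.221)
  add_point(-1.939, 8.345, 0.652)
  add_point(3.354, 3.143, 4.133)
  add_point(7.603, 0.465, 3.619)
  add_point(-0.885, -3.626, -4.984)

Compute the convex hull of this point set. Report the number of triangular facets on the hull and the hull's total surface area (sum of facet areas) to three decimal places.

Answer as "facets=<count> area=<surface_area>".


Hull vertices (9/10): indices [0, 1, 2, 4, 5, 6, 7, 8, 9].

Triangle areas on the boundary:
  f1: (p1, p2, p5) → 63.5833
  f2: (p1, p2, p0) → 96.2782
  f3: (p1, p6, p5) → 41.4351
  f4: (p9, p2, p5) → 24.3463
  f5: (p9, p6, p5) → 45.5122
  f6: (p9, p2, p0) → 54.8368
  f7: (p9, p6, p0) → 108.5806
  f8: (p8, p1, p0) → 28.2129
  f9: (p8, p1, p6) → 58.0575
  f10: (p4, p6, p0) → 23.2767
  f11: (p4, p8, p0) → 11.6010
  f12: (p7, p8, p6) → 11.3293
  f13: (p7, p4, p6) → 6.9984
  f14: (p7, p4, p8) → 14.2620
Σ area = 588.310

Euler: V−E+F = 9−21+14 = 2.

facets=14 area=588.310


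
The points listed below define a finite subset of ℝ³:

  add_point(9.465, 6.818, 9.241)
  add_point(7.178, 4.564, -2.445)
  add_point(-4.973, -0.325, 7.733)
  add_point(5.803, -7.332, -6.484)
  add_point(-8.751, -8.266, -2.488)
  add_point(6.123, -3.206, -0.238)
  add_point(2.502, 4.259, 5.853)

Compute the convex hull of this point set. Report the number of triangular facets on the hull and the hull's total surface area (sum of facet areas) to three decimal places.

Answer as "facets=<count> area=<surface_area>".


Points on the hull: [0, 1, 2, 3, 4, 5, 6] (7 of 7).

Per-facet area ½‖(b−a)×(c−a)‖:
  f1: (p1, p3, p4) → 95.2585
  f2: (p1, p3, p0) → 66.1535
  f3: (p6, p1, p0) → 38.7712
  f4: (p2, p6, p0) → 22.6557
  f5: (p2, p1, p4) → 111.4098
  f6: (p2, p6, p1) → 33.9288
  f7: (p5, p3, p0) → 15.6724
  f8: (p5, p2, p0) → 93.2038
  f9: (p5, p3, p4) → 56.0493
  f10: (p5, p2, p4) → 88.8065
Σ area = 621.909

Check V−E+F: 7 − 15 + 10 = 2.

facets=10 area=621.909


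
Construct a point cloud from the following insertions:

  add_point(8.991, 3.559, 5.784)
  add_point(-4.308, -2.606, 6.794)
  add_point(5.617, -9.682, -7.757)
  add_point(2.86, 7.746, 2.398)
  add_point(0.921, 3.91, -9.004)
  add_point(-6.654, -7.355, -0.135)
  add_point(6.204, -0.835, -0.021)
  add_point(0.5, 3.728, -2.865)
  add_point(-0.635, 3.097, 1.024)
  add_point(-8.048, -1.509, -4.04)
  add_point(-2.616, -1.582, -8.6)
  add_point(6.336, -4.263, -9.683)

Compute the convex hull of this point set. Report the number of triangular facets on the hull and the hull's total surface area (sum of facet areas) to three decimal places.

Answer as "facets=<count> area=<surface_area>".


9 of the 12 inputs are extreme points: [0, 1, 2, 3, 4, 5, 9, 10, 11].

Triangle areas on the boundary:
  f1: (p1, p2, p0) → 129.5805
  f2: (p5, p1, p9) → 31.2285
  f3: (p5, p1, p2) → 61.3490
  f4: (p10, p4, p9) → 20.7862
  f5: (p10, p5, p9) → 24.9394
  f6: (p10, p5, p2) → 62.9260
  f7: (p11, p2, p0) → 50.2936
  f8: (p11, p4, p0) → 80.7595
  f9: (p11, p10, p2) → 27.0961
  f10: (p11, p10, p4) → 29.5337
  f11: (p3, p4, p0) → 46.6393
  f12: (p3, p1, p0) → 53.9432
  f13: (p3, p4, p9) → 70.0425
  f14: (p3, p1, p9) → 75.0738
Σ area = 764.191

Check V−E+F: 9 − 21 + 14 = 2.

facets=14 area=764.191


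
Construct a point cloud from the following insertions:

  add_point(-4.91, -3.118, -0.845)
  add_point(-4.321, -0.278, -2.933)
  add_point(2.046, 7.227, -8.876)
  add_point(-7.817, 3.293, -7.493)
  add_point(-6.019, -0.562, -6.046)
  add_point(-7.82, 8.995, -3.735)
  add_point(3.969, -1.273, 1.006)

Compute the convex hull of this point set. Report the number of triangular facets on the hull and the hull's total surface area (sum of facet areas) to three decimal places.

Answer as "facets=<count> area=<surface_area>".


facets=8 area=325.473

Points on the hull: [0, 2, 3, 4, 5, 6] (6 of 7).

Facet areas (half cross-product norm):
  f1: (p0, p6, p5) → 59.0175
  f2: (p2, p6, p5) → 73.7337
  f3: (p3, p0, p5) → 32.5493
  f4: (p3, p2, p5) → 35.5372
  f5: (p4, p3, p0) → 9.0482
  f6: (p4, p3, p2) → 24.0549
  f7: (p4, p0, p6) → 26.2895
  f8: (p4, p2, p6) → 65.2426
Σ area = 325.473

Euler: V−E+F = 6−12+8 = 2.


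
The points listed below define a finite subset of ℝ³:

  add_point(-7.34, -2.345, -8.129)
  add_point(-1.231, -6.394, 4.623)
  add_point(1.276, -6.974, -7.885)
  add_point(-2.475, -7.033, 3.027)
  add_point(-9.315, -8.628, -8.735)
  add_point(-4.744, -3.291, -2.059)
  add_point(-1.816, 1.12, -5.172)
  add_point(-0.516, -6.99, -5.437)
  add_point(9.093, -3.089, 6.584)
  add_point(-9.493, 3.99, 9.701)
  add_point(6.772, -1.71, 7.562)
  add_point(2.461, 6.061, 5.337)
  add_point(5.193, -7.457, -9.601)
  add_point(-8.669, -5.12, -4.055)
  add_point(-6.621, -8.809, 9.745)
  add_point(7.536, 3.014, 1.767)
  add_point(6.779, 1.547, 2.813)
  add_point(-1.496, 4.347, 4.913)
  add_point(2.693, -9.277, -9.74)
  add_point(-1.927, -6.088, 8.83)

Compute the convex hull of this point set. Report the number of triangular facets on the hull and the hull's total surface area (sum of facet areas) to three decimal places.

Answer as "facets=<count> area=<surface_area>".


Extreme-point indices: [0, 4, 6, 8, 9, 10, 11, 12, 14, 15, 18] — 11 of 20 on the boundary.

Facet areas (half cross-product norm):
  f1: (p18, p14, p8) → 152.4944
  f2: (p4, p14, p9) → 122.3706
  f3: (p4, p18, p14) → 112.4727
  f4: (p10, p14, p9) → 96.9531
  f5: (p10, p14, p8) → 18.6063
  f6: (p12, p18, p8) → 24.7009
  f7: (p12, p15, p8) → 61.9152
  f8: (p11, p10, p8) → 9.3275
  f9: (p11, p15, p8) → 27.0089
  f10: (p11, p10, p9) → 57.6384
  f11: (p6, p12, p15) → 69.7564
  f12: (p6, p11, p15) → 39.8913
  f13: (p6, p11, p9) → 79.3999
  f14: (p0, p6, p12) → 42.6571
  f15: (p0, p4, p18) → 38.7557
  f16: (p0, p12, p18) → 18.0272
  f17: (p0, p4, p9) → 58.5578
  f18: (p0, p6, p9) → 60.5207
Σ area = 1091.054

Euler characteristic 11−27+18 = 2 ✓

facets=18 area=1091.054
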